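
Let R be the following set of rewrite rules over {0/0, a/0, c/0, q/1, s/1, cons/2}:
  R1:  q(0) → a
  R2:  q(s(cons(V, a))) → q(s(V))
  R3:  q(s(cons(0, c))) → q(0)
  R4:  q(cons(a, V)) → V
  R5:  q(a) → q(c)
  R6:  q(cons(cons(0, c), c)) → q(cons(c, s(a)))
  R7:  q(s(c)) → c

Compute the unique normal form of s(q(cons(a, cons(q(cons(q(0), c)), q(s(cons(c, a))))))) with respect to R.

1. s(q(cons(a, cons(q(cons(q(0), c)), q(s(cons(c, a)))))))  →  s(cons(q(cons(q(0), c)), q(s(cons(c, a)))))   [R4 at 1]
2. s(cons(q(cons(q(0), c)), q(s(cons(c, a)))))  →  s(cons(q(cons(a, c)), q(s(cons(c, a)))))   [R1 at 1.1.1.1]
3. s(cons(q(cons(a, c)), q(s(cons(c, a)))))  →  s(cons(c, q(s(cons(c, a)))))   [R4 at 1.1]
4. s(cons(c, q(s(cons(c, a)))))  →  s(cons(c, q(s(c))))   [R2 at 1.2]
5. s(cons(c, q(s(c))))  →  s(cons(c, c))   [R7 at 1.2]

s(cons(c, c))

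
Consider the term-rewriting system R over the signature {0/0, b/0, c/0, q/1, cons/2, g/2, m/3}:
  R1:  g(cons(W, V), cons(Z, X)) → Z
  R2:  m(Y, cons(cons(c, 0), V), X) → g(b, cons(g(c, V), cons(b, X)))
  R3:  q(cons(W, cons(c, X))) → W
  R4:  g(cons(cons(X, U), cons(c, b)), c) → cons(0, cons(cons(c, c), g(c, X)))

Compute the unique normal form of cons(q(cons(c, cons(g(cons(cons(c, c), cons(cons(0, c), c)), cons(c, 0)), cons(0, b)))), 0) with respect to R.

cons(c, 0)

1. cons(q(cons(c, cons(g(cons(cons(c, c), cons(cons(0, c), c)), cons(c, 0)), cons(0, b)))), 0)  →  cons(q(cons(c, cons(c, cons(0, b)))), 0)   [R1 at 1.1.2.1]
2. cons(q(cons(c, cons(c, cons(0, b)))), 0)  →  cons(c, 0)   [R3 at 1]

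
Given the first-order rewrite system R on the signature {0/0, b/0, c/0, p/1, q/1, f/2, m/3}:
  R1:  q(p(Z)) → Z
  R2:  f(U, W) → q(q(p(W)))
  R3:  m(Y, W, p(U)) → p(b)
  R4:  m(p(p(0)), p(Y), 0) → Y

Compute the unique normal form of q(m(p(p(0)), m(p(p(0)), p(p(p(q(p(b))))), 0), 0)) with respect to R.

1. q(m(p(p(0)), m(p(p(0)), p(p(p(q(p(b))))), 0), 0))  →  q(m(p(p(0)), p(p(q(p(b)))), 0))   [R4 at 1.2]
2. q(m(p(p(0)), p(p(q(p(b)))), 0))  →  q(p(q(p(b))))   [R4 at 1]
3. q(p(q(p(b))))  →  q(p(b))   [R1 at ε]
4. q(p(b))  →  b   [R1 at ε]

b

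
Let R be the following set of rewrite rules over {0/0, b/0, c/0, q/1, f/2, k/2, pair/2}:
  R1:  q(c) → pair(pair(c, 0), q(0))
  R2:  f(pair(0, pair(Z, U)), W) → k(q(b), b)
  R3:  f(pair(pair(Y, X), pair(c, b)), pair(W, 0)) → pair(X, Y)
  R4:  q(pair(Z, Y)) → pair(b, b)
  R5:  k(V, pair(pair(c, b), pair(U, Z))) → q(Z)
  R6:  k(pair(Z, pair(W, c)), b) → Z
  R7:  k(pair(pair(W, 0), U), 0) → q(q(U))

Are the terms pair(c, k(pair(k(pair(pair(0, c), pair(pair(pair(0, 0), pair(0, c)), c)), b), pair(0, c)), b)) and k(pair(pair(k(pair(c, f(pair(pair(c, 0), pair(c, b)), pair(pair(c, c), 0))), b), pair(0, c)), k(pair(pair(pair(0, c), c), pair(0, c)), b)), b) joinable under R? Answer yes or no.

yes — NF(t₁) = pair(c, pair(0, c)), NF(t₂) = pair(c, pair(0, c))

Reduce t₁ = pair(c, k(pair(k(pair(pair(0, c), pair(pair(pair(0, 0), pair(0, c)), c)), b), pair(0, c)), b)):
1. pair(c, k(pair(k(pair(pair(0, c), pair(pair(pair(0, 0), pair(0, c)), c)), b), pair(0, c)), b))  →  pair(c, k(pair(pair(0, c), pair(pair(pair(0, 0), pair(0, c)), c)), b))   [R6 at 2]
2. pair(c, k(pair(pair(0, c), pair(pair(pair(0, 0), pair(0, c)), c)), b))  →  pair(c, pair(0, c))   [R6 at 2]

Reduce t₂ = k(pair(pair(k(pair(c, f(pair(pair(c, 0), pair(c, b)), pair(pair(c, c), 0))), b), pair(0, c)), k(pair(pair(pair(0, c), c), pair(0, c)), b)), b):
1. k(pair(pair(k(pair(c, f(pair(pair(c, 0), pair(c, b)), pair(pair(c, c), 0))), b), pair(0, c)), k(pair(pair(pair(0, c), c), pair(0, c)), b)), b)  →  k(pair(pair(k(pair(c, pair(0, c)), b), pair(0, c)), k(pair(pair(pair(0, c), c), pair(0, c)), b)), b)   [R3 at 1.1.1.1.2]
2. k(pair(pair(k(pair(c, pair(0, c)), b), pair(0, c)), k(pair(pair(pair(0, c), c), pair(0, c)), b)), b)  →  k(pair(pair(c, pair(0, c)), k(pair(pair(pair(0, c), c), pair(0, c)), b)), b)   [R6 at 1.1.1]
3. k(pair(pair(c, pair(0, c)), k(pair(pair(pair(0, c), c), pair(0, c)), b)), b)  →  k(pair(pair(c, pair(0, c)), pair(pair(0, c), c)), b)   [R6 at 1.2]
4. k(pair(pair(c, pair(0, c)), pair(pair(0, c), c)), b)  →  pair(c, pair(0, c))   [R6 at ε]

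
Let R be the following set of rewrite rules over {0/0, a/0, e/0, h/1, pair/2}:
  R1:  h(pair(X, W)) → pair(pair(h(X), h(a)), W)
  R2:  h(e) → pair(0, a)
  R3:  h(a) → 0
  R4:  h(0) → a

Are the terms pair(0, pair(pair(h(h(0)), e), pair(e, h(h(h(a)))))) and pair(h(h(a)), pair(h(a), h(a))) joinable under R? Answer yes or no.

no — NF(t₁) = pair(0, pair(pair(0, e), pair(e, 0))), NF(t₂) = pair(a, pair(0, 0))

Reduce t₁ = pair(0, pair(pair(h(h(0)), e), pair(e, h(h(h(a)))))):
1. pair(0, pair(pair(h(h(0)), e), pair(e, h(h(h(a))))))  →  pair(0, pair(pair(h(a), e), pair(e, h(h(h(a))))))   [R4 at 2.1.1.1]
2. pair(0, pair(pair(h(a), e), pair(e, h(h(h(a))))))  →  pair(0, pair(pair(0, e), pair(e, h(h(h(a))))))   [R3 at 2.1.1]
3. pair(0, pair(pair(0, e), pair(e, h(h(h(a))))))  →  pair(0, pair(pair(0, e), pair(e, h(h(0)))))   [R3 at 2.2.2.1.1]
4. pair(0, pair(pair(0, e), pair(e, h(h(0)))))  →  pair(0, pair(pair(0, e), pair(e, h(a))))   [R4 at 2.2.2.1]
5. pair(0, pair(pair(0, e), pair(e, h(a))))  →  pair(0, pair(pair(0, e), pair(e, 0)))   [R3 at 2.2.2]

Reduce t₂ = pair(h(h(a)), pair(h(a), h(a))):
1. pair(h(h(a)), pair(h(a), h(a)))  →  pair(h(0), pair(h(a), h(a)))   [R3 at 1.1]
2. pair(h(0), pair(h(a), h(a)))  →  pair(a, pair(h(a), h(a)))   [R4 at 1]
3. pair(a, pair(h(a), h(a)))  →  pair(a, pair(0, h(a)))   [R3 at 2.1]
4. pair(a, pair(0, h(a)))  →  pair(a, pair(0, 0))   [R3 at 2.2]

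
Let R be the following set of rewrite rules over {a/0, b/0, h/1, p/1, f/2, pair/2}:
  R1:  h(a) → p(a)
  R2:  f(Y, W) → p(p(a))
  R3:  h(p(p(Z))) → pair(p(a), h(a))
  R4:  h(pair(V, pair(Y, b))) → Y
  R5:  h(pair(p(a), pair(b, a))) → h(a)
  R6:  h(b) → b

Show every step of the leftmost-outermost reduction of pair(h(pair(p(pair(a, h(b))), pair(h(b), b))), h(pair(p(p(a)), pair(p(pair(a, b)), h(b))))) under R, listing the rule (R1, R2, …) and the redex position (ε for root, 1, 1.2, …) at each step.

pair(b, p(pair(a, b)))

1. pair(h(pair(p(pair(a, h(b))), pair(h(b), b))), h(pair(p(p(a)), pair(p(pair(a, b)), h(b)))))  →  pair(h(b), h(pair(p(p(a)), pair(p(pair(a, b)), h(b)))))   [R4 at 1]
2. pair(h(b), h(pair(p(p(a)), pair(p(pair(a, b)), h(b)))))  →  pair(b, h(pair(p(p(a)), pair(p(pair(a, b)), h(b)))))   [R6 at 1]
3. pair(b, h(pair(p(p(a)), pair(p(pair(a, b)), h(b)))))  →  pair(b, h(pair(p(p(a)), pair(p(pair(a, b)), b))))   [R6 at 2.1.2.2]
4. pair(b, h(pair(p(p(a)), pair(p(pair(a, b)), b))))  →  pair(b, p(pair(a, b)))   [R4 at 2]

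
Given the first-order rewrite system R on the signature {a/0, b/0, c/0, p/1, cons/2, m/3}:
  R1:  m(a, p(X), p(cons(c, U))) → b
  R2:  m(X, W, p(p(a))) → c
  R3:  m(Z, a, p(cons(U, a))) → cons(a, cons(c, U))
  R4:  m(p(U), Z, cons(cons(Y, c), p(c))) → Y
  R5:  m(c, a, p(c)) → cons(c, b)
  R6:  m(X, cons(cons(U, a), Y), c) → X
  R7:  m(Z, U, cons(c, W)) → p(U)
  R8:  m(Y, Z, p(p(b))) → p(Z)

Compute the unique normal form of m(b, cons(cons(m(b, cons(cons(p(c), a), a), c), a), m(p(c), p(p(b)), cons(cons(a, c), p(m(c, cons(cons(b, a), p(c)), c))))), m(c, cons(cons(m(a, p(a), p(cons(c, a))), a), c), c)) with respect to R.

1. m(b, cons(cons(m(b, cons(cons(p(c), a), a), c), a), m(p(c), p(p(b)), cons(cons(a, c), p(m(c, cons(cons(b, a), p(c)), c))))), m(c, cons(cons(m(a, p(a), p(cons(c, a))), a), c), c))  →  m(b, cons(cons(b, a), m(p(c), p(p(b)), cons(cons(a, c), p(m(c, cons(cons(b, a), p(c)), c))))), m(c, cons(cons(m(a, p(a), p(cons(c, a))), a), c), c))   [R6 at 2.1.1]
2. m(b, cons(cons(b, a), m(p(c), p(p(b)), cons(cons(a, c), p(m(c, cons(cons(b, a), p(c)), c))))), m(c, cons(cons(m(a, p(a), p(cons(c, a))), a), c), c))  →  m(b, cons(cons(b, a), m(p(c), p(p(b)), cons(cons(a, c), p(c)))), m(c, cons(cons(m(a, p(a), p(cons(c, a))), a), c), c))   [R6 at 2.2.3.2.1]
3. m(b, cons(cons(b, a), m(p(c), p(p(b)), cons(cons(a, c), p(c)))), m(c, cons(cons(m(a, p(a), p(cons(c, a))), a), c), c))  →  m(b, cons(cons(b, a), a), m(c, cons(cons(m(a, p(a), p(cons(c, a))), a), c), c))   [R4 at 2.2]
4. m(b, cons(cons(b, a), a), m(c, cons(cons(m(a, p(a), p(cons(c, a))), a), c), c))  →  m(b, cons(cons(b, a), a), c)   [R6 at 3]
5. m(b, cons(cons(b, a), a), c)  →  b   [R6 at ε]

b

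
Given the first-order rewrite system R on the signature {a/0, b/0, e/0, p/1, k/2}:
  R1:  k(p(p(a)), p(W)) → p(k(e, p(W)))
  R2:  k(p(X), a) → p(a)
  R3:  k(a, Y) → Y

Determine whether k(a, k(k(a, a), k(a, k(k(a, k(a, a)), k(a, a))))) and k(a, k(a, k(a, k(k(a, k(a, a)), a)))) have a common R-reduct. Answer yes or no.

Reduce t₁ = k(a, k(k(a, a), k(a, k(k(a, k(a, a)), k(a, a))))):
1. k(a, k(k(a, a), k(a, k(k(a, k(a, a)), k(a, a)))))  →  k(k(a, a), k(a, k(k(a, k(a, a)), k(a, a))))   [R3 at ε]
2. k(k(a, a), k(a, k(k(a, k(a, a)), k(a, a))))  →  k(a, k(a, k(k(a, k(a, a)), k(a, a))))   [R3 at 1]
3. k(a, k(a, k(k(a, k(a, a)), k(a, a))))  →  k(a, k(k(a, k(a, a)), k(a, a)))   [R3 at ε]
4. k(a, k(k(a, k(a, a)), k(a, a)))  →  k(k(a, k(a, a)), k(a, a))   [R3 at ε]
5. k(k(a, k(a, a)), k(a, a))  →  k(k(a, a), k(a, a))   [R3 at 1]
6. k(k(a, a), k(a, a))  →  k(a, k(a, a))   [R3 at 1]
7. k(a, k(a, a))  →  k(a, a)   [R3 at ε]
8. k(a, a)  →  a   [R3 at ε]

Reduce t₂ = k(a, k(a, k(a, k(k(a, k(a, a)), a)))):
1. k(a, k(a, k(a, k(k(a, k(a, a)), a))))  →  k(a, k(a, k(k(a, k(a, a)), a)))   [R3 at ε]
2. k(a, k(a, k(k(a, k(a, a)), a)))  →  k(a, k(k(a, k(a, a)), a))   [R3 at ε]
3. k(a, k(k(a, k(a, a)), a))  →  k(k(a, k(a, a)), a)   [R3 at ε]
4. k(k(a, k(a, a)), a)  →  k(k(a, a), a)   [R3 at 1]
5. k(k(a, a), a)  →  k(a, a)   [R3 at 1]
6. k(a, a)  →  a   [R3 at ε]

yes — NF(t₁) = a, NF(t₂) = a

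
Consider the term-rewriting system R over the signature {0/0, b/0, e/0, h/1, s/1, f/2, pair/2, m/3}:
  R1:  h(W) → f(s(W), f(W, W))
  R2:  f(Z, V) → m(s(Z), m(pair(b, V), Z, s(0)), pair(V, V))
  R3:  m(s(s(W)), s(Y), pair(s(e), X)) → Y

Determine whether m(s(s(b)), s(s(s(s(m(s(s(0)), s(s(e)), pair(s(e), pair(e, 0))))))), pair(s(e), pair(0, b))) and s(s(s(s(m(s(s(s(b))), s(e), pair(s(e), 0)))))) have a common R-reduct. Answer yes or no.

Reduce t₁ = m(s(s(b)), s(s(s(s(m(s(s(0)), s(s(e)), pair(s(e), pair(e, 0))))))), pair(s(e), pair(0, b))):
1. m(s(s(b)), s(s(s(s(m(s(s(0)), s(s(e)), pair(s(e), pair(e, 0))))))), pair(s(e), pair(0, b)))  →  s(s(s(m(s(s(0)), s(s(e)), pair(s(e), pair(e, 0))))))   [R3 at ε]
2. s(s(s(m(s(s(0)), s(s(e)), pair(s(e), pair(e, 0))))))  →  s(s(s(s(e))))   [R3 at 1.1.1]

Reduce t₂ = s(s(s(s(m(s(s(s(b))), s(e), pair(s(e), 0)))))):
1. s(s(s(s(m(s(s(s(b))), s(e), pair(s(e), 0))))))  →  s(s(s(s(e))))   [R3 at 1.1.1.1]

yes — NF(t₁) = s(s(s(s(e)))), NF(t₂) = s(s(s(s(e))))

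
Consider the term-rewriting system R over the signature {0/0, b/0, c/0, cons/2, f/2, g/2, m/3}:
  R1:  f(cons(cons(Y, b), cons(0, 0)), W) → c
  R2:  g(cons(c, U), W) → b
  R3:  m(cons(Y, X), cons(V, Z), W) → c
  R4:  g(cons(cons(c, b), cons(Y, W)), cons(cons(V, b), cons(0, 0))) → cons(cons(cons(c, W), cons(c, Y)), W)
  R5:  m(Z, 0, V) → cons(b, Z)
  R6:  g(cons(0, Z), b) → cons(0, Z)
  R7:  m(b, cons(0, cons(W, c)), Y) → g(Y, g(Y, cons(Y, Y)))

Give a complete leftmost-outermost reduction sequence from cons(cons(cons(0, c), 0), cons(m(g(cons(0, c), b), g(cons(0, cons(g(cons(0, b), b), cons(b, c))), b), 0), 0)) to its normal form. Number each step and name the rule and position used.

1. cons(cons(cons(0, c), 0), cons(m(g(cons(0, c), b), g(cons(0, cons(g(cons(0, b), b), cons(b, c))), b), 0), 0))  →  cons(cons(cons(0, c), 0), cons(m(cons(0, c), g(cons(0, cons(g(cons(0, b), b), cons(b, c))), b), 0), 0))   [R6 at 2.1.1]
2. cons(cons(cons(0, c), 0), cons(m(cons(0, c), g(cons(0, cons(g(cons(0, b), b), cons(b, c))), b), 0), 0))  →  cons(cons(cons(0, c), 0), cons(m(cons(0, c), cons(0, cons(g(cons(0, b), b), cons(b, c))), 0), 0))   [R6 at 2.1.2]
3. cons(cons(cons(0, c), 0), cons(m(cons(0, c), cons(0, cons(g(cons(0, b), b), cons(b, c))), 0), 0))  →  cons(cons(cons(0, c), 0), cons(c, 0))   [R3 at 2.1]

cons(cons(cons(0, c), 0), cons(c, 0))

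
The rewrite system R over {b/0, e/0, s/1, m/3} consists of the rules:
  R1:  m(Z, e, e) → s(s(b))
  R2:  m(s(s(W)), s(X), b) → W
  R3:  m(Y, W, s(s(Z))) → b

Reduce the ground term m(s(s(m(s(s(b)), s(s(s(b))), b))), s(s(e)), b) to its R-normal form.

b

1. m(s(s(m(s(s(b)), s(s(s(b))), b))), s(s(e)), b)  →  m(s(s(b)), s(s(s(b))), b)   [R2 at ε]
2. m(s(s(b)), s(s(s(b))), b)  →  b   [R2 at ε]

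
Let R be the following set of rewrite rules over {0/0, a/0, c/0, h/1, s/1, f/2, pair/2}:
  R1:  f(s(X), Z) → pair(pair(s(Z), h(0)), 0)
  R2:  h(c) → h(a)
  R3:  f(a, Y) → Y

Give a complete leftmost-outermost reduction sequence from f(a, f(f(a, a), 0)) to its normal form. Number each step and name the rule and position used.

1. f(a, f(f(a, a), 0))  →  f(f(a, a), 0)   [R3 at ε]
2. f(f(a, a), 0)  →  f(a, 0)   [R3 at 1]
3. f(a, 0)  →  0   [R3 at ε]

0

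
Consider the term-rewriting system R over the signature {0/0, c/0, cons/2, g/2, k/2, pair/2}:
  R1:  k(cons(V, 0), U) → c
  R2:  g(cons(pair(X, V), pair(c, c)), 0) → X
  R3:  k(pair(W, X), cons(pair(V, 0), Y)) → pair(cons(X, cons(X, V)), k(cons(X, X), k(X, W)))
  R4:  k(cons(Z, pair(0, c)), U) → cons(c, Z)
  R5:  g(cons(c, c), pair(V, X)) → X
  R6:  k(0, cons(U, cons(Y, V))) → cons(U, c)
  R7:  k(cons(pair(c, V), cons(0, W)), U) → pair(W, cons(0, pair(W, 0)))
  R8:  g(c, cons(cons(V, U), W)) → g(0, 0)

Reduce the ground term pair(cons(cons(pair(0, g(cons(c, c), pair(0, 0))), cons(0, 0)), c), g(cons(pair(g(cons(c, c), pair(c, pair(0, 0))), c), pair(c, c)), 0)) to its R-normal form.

pair(cons(cons(pair(0, 0), cons(0, 0)), c), pair(0, 0))

1. pair(cons(cons(pair(0, g(cons(c, c), pair(0, 0))), cons(0, 0)), c), g(cons(pair(g(cons(c, c), pair(c, pair(0, 0))), c), pair(c, c)), 0))  →  pair(cons(cons(pair(0, 0), cons(0, 0)), c), g(cons(pair(g(cons(c, c), pair(c, pair(0, 0))), c), pair(c, c)), 0))   [R5 at 1.1.1.2]
2. pair(cons(cons(pair(0, 0), cons(0, 0)), c), g(cons(pair(g(cons(c, c), pair(c, pair(0, 0))), c), pair(c, c)), 0))  →  pair(cons(cons(pair(0, 0), cons(0, 0)), c), g(cons(c, c), pair(c, pair(0, 0))))   [R2 at 2]
3. pair(cons(cons(pair(0, 0), cons(0, 0)), c), g(cons(c, c), pair(c, pair(0, 0))))  →  pair(cons(cons(pair(0, 0), cons(0, 0)), c), pair(0, 0))   [R5 at 2]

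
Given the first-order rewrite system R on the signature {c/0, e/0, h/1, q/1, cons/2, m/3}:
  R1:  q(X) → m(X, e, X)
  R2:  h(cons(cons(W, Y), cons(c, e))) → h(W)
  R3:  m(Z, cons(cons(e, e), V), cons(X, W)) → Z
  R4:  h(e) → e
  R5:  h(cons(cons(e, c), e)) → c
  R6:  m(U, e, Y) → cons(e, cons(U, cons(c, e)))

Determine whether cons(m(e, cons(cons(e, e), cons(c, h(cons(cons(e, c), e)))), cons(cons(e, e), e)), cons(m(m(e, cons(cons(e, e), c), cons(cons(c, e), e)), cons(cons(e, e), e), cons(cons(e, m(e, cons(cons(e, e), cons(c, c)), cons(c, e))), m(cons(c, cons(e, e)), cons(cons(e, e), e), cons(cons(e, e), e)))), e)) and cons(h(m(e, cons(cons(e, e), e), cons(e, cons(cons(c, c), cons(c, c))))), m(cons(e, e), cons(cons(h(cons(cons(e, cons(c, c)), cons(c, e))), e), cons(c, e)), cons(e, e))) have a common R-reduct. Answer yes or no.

yes — NF(t₁) = cons(e, cons(e, e)), NF(t₂) = cons(e, cons(e, e))

Reduce t₁ = cons(m(e, cons(cons(e, e), cons(c, h(cons(cons(e, c), e)))), cons(cons(e, e), e)), cons(m(m(e, cons(cons(e, e), c), cons(cons(c, e), e)), cons(cons(e, e), e), cons(cons(e, m(e, cons(cons(e, e), cons(c, c)), cons(c, e))), m(cons(c, cons(e, e)), cons(cons(e, e), e), cons(cons(e, e), e)))), e)):
1. cons(m(e, cons(cons(e, e), cons(c, h(cons(cons(e, c), e)))), cons(cons(e, e), e)), cons(m(m(e, cons(cons(e, e), c), cons(cons(c, e), e)), cons(cons(e, e), e), cons(cons(e, m(e, cons(cons(e, e), cons(c, c)), cons(c, e))), m(cons(c, cons(e, e)), cons(cons(e, e), e), cons(cons(e, e), e)))), e))  →  cons(e, cons(m(m(e, cons(cons(e, e), c), cons(cons(c, e), e)), cons(cons(e, e), e), cons(cons(e, m(e, cons(cons(e, e), cons(c, c)), cons(c, e))), m(cons(c, cons(e, e)), cons(cons(e, e), e), cons(cons(e, e), e)))), e))   [R3 at 1]
2. cons(e, cons(m(m(e, cons(cons(e, e), c), cons(cons(c, e), e)), cons(cons(e, e), e), cons(cons(e, m(e, cons(cons(e, e), cons(c, c)), cons(c, e))), m(cons(c, cons(e, e)), cons(cons(e, e), e), cons(cons(e, e), e)))), e))  →  cons(e, cons(m(e, cons(cons(e, e), c), cons(cons(c, e), e)), e))   [R3 at 2.1]
3. cons(e, cons(m(e, cons(cons(e, e), c), cons(cons(c, e), e)), e))  →  cons(e, cons(e, e))   [R3 at 2.1]

Reduce t₂ = cons(h(m(e, cons(cons(e, e), e), cons(e, cons(cons(c, c), cons(c, c))))), m(cons(e, e), cons(cons(h(cons(cons(e, cons(c, c)), cons(c, e))), e), cons(c, e)), cons(e, e))):
1. cons(h(m(e, cons(cons(e, e), e), cons(e, cons(cons(c, c), cons(c, c))))), m(cons(e, e), cons(cons(h(cons(cons(e, cons(c, c)), cons(c, e))), e), cons(c, e)), cons(e, e)))  →  cons(h(e), m(cons(e, e), cons(cons(h(cons(cons(e, cons(c, c)), cons(c, e))), e), cons(c, e)), cons(e, e)))   [R3 at 1.1]
2. cons(h(e), m(cons(e, e), cons(cons(h(cons(cons(e, cons(c, c)), cons(c, e))), e), cons(c, e)), cons(e, e)))  →  cons(e, m(cons(e, e), cons(cons(h(cons(cons(e, cons(c, c)), cons(c, e))), e), cons(c, e)), cons(e, e)))   [R4 at 1]
3. cons(e, m(cons(e, e), cons(cons(h(cons(cons(e, cons(c, c)), cons(c, e))), e), cons(c, e)), cons(e, e)))  →  cons(e, m(cons(e, e), cons(cons(h(e), e), cons(c, e)), cons(e, e)))   [R2 at 2.2.1.1]
4. cons(e, m(cons(e, e), cons(cons(h(e), e), cons(c, e)), cons(e, e)))  →  cons(e, m(cons(e, e), cons(cons(e, e), cons(c, e)), cons(e, e)))   [R4 at 2.2.1.1]
5. cons(e, m(cons(e, e), cons(cons(e, e), cons(c, e)), cons(e, e)))  →  cons(e, cons(e, e))   [R3 at 2]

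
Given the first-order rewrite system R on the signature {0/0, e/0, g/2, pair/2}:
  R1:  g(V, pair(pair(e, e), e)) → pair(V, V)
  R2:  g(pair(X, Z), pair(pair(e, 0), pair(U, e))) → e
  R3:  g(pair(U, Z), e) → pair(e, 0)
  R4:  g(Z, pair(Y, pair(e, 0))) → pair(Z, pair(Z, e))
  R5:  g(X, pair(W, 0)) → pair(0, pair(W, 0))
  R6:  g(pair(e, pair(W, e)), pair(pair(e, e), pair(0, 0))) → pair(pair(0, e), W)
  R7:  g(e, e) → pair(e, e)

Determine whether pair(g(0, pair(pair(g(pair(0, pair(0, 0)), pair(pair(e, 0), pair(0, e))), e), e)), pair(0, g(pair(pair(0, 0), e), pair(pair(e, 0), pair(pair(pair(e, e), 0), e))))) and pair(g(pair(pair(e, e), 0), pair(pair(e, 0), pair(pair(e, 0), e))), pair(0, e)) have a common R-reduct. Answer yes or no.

no — NF(t₁) = pair(pair(0, 0), pair(0, e)), NF(t₂) = pair(e, pair(0, e))

Reduce t₁ = pair(g(0, pair(pair(g(pair(0, pair(0, 0)), pair(pair(e, 0), pair(0, e))), e), e)), pair(0, g(pair(pair(0, 0), e), pair(pair(e, 0), pair(pair(pair(e, e), 0), e))))):
1. pair(g(0, pair(pair(g(pair(0, pair(0, 0)), pair(pair(e, 0), pair(0, e))), e), e)), pair(0, g(pair(pair(0, 0), e), pair(pair(e, 0), pair(pair(pair(e, e), 0), e)))))  →  pair(g(0, pair(pair(e, e), e)), pair(0, g(pair(pair(0, 0), e), pair(pair(e, 0), pair(pair(pair(e, e), 0), e)))))   [R2 at 1.2.1.1]
2. pair(g(0, pair(pair(e, e), e)), pair(0, g(pair(pair(0, 0), e), pair(pair(e, 0), pair(pair(pair(e, e), 0), e)))))  →  pair(pair(0, 0), pair(0, g(pair(pair(0, 0), e), pair(pair(e, 0), pair(pair(pair(e, e), 0), e)))))   [R1 at 1]
3. pair(pair(0, 0), pair(0, g(pair(pair(0, 0), e), pair(pair(e, 0), pair(pair(pair(e, e), 0), e)))))  →  pair(pair(0, 0), pair(0, e))   [R2 at 2.2]

Reduce t₂ = pair(g(pair(pair(e, e), 0), pair(pair(e, 0), pair(pair(e, 0), e))), pair(0, e)):
1. pair(g(pair(pair(e, e), 0), pair(pair(e, 0), pair(pair(e, 0), e))), pair(0, e))  →  pair(e, pair(0, e))   [R2 at 1]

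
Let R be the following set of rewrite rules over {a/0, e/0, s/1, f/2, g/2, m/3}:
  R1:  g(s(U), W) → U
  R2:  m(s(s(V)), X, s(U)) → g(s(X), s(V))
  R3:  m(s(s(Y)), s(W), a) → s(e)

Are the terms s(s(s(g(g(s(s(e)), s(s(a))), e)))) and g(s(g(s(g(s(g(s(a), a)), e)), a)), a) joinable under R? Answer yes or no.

Reduce t₁ = s(s(s(g(g(s(s(e)), s(s(a))), e)))):
1. s(s(s(g(g(s(s(e)), s(s(a))), e))))  →  s(s(s(g(s(e), e))))   [R1 at 1.1.1.1]
2. s(s(s(g(s(e), e))))  →  s(s(s(e)))   [R1 at 1.1.1]

Reduce t₂ = g(s(g(s(g(s(g(s(a), a)), e)), a)), a):
1. g(s(g(s(g(s(g(s(a), a)), e)), a)), a)  →  g(s(g(s(g(s(a), a)), e)), a)   [R1 at ε]
2. g(s(g(s(g(s(a), a)), e)), a)  →  g(s(g(s(a), a)), e)   [R1 at ε]
3. g(s(g(s(a), a)), e)  →  g(s(a), a)   [R1 at ε]
4. g(s(a), a)  →  a   [R1 at ε]

no — NF(t₁) = s(s(s(e))), NF(t₂) = a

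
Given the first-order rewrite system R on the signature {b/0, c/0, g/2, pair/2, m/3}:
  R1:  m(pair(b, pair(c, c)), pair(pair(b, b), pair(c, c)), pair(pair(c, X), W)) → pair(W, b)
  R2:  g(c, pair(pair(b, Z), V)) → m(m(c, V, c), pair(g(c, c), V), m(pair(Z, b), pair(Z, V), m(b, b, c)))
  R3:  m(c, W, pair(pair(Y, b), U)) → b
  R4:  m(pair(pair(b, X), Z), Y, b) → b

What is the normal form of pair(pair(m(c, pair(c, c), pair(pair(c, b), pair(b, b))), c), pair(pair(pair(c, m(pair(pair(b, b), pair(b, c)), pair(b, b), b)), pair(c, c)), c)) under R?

pair(pair(b, c), pair(pair(pair(c, b), pair(c, c)), c))

1. pair(pair(m(c, pair(c, c), pair(pair(c, b), pair(b, b))), c), pair(pair(pair(c, m(pair(pair(b, b), pair(b, c)), pair(b, b), b)), pair(c, c)), c))  →  pair(pair(b, c), pair(pair(pair(c, m(pair(pair(b, b), pair(b, c)), pair(b, b), b)), pair(c, c)), c))   [R3 at 1.1]
2. pair(pair(b, c), pair(pair(pair(c, m(pair(pair(b, b), pair(b, c)), pair(b, b), b)), pair(c, c)), c))  →  pair(pair(b, c), pair(pair(pair(c, b), pair(c, c)), c))   [R4 at 2.1.1.2]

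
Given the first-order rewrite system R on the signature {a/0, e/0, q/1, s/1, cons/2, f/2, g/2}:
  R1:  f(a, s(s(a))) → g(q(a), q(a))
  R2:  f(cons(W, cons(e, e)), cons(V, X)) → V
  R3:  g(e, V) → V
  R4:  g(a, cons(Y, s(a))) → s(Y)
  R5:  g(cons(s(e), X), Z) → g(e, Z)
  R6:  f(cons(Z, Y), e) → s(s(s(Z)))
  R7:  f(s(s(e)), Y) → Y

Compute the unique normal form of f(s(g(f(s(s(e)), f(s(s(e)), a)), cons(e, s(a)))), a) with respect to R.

1. f(s(g(f(s(s(e)), f(s(s(e)), a)), cons(e, s(a)))), a)  →  f(s(g(f(s(s(e)), a), cons(e, s(a)))), a)   [R7 at 1.1.1]
2. f(s(g(f(s(s(e)), a), cons(e, s(a)))), a)  →  f(s(g(a, cons(e, s(a)))), a)   [R7 at 1.1.1]
3. f(s(g(a, cons(e, s(a)))), a)  →  f(s(s(e)), a)   [R4 at 1.1]
4. f(s(s(e)), a)  →  a   [R7 at ε]

a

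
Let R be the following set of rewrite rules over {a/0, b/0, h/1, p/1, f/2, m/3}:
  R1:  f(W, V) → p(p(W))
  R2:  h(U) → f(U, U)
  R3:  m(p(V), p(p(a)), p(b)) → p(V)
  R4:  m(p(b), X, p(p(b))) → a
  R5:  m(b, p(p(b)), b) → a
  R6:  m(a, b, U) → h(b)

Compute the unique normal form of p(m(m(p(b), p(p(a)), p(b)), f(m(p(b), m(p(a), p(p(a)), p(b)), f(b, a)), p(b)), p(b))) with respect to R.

p(p(b))

1. p(m(m(p(b), p(p(a)), p(b)), f(m(p(b), m(p(a), p(p(a)), p(b)), f(b, a)), p(b)), p(b)))  →  p(m(p(b), f(m(p(b), m(p(a), p(p(a)), p(b)), f(b, a)), p(b)), p(b)))   [R3 at 1.1]
2. p(m(p(b), f(m(p(b), m(p(a), p(p(a)), p(b)), f(b, a)), p(b)), p(b)))  →  p(m(p(b), p(p(m(p(b), m(p(a), p(p(a)), p(b)), f(b, a)))), p(b)))   [R1 at 1.2]
3. p(m(p(b), p(p(m(p(b), m(p(a), p(p(a)), p(b)), f(b, a)))), p(b)))  →  p(m(p(b), p(p(m(p(b), p(a), f(b, a)))), p(b)))   [R3 at 1.2.1.1.2]
4. p(m(p(b), p(p(m(p(b), p(a), f(b, a)))), p(b)))  →  p(m(p(b), p(p(m(p(b), p(a), p(p(b))))), p(b)))   [R1 at 1.2.1.1.3]
5. p(m(p(b), p(p(m(p(b), p(a), p(p(b))))), p(b)))  →  p(m(p(b), p(p(a)), p(b)))   [R4 at 1.2.1.1]
6. p(m(p(b), p(p(a)), p(b)))  →  p(p(b))   [R3 at 1]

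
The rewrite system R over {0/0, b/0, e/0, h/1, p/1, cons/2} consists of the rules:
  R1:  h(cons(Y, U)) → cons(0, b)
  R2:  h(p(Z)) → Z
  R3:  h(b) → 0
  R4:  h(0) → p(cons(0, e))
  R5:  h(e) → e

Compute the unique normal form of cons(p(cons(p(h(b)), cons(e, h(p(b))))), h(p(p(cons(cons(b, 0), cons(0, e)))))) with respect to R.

1. cons(p(cons(p(h(b)), cons(e, h(p(b))))), h(p(p(cons(cons(b, 0), cons(0, e))))))  →  cons(p(cons(p(0), cons(e, h(p(b))))), h(p(p(cons(cons(b, 0), cons(0, e))))))   [R3 at 1.1.1.1]
2. cons(p(cons(p(0), cons(e, h(p(b))))), h(p(p(cons(cons(b, 0), cons(0, e))))))  →  cons(p(cons(p(0), cons(e, b))), h(p(p(cons(cons(b, 0), cons(0, e))))))   [R2 at 1.1.2.2]
3. cons(p(cons(p(0), cons(e, b))), h(p(p(cons(cons(b, 0), cons(0, e))))))  →  cons(p(cons(p(0), cons(e, b))), p(cons(cons(b, 0), cons(0, e))))   [R2 at 2]

cons(p(cons(p(0), cons(e, b))), p(cons(cons(b, 0), cons(0, e))))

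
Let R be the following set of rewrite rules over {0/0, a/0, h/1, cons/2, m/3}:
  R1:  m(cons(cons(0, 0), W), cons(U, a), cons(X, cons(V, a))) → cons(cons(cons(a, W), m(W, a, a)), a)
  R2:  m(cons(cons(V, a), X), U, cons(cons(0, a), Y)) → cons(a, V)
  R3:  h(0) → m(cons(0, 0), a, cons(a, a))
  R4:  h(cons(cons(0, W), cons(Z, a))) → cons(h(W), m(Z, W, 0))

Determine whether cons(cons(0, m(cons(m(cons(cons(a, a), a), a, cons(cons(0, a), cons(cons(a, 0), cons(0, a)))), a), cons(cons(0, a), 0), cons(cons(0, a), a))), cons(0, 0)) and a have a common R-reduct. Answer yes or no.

Reduce t₁ = cons(cons(0, m(cons(m(cons(cons(a, a), a), a, cons(cons(0, a), cons(cons(a, 0), cons(0, a)))), a), cons(cons(0, a), 0), cons(cons(0, a), a))), cons(0, 0)):
1. cons(cons(0, m(cons(m(cons(cons(a, a), a), a, cons(cons(0, a), cons(cons(a, 0), cons(0, a)))), a), cons(cons(0, a), 0), cons(cons(0, a), a))), cons(0, 0))  →  cons(cons(0, m(cons(cons(a, a), a), cons(cons(0, a), 0), cons(cons(0, a), a))), cons(0, 0))   [R2 at 1.2.1.1]
2. cons(cons(0, m(cons(cons(a, a), a), cons(cons(0, a), 0), cons(cons(0, a), a))), cons(0, 0))  →  cons(cons(0, cons(a, a)), cons(0, 0))   [R2 at 1.2]

Reduce t₂ = a:

no — NF(t₁) = cons(cons(0, cons(a, a)), cons(0, 0)), NF(t₂) = a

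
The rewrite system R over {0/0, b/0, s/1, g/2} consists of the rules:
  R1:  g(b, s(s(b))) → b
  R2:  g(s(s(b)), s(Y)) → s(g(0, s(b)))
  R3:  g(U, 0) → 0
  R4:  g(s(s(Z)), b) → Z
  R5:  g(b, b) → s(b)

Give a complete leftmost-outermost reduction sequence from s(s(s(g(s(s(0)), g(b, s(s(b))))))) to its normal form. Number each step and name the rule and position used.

s(s(s(0)))

1. s(s(s(g(s(s(0)), g(b, s(s(b)))))))  →  s(s(s(g(s(s(0)), b))))   [R1 at 1.1.1.2]
2. s(s(s(g(s(s(0)), b))))  →  s(s(s(0)))   [R4 at 1.1.1]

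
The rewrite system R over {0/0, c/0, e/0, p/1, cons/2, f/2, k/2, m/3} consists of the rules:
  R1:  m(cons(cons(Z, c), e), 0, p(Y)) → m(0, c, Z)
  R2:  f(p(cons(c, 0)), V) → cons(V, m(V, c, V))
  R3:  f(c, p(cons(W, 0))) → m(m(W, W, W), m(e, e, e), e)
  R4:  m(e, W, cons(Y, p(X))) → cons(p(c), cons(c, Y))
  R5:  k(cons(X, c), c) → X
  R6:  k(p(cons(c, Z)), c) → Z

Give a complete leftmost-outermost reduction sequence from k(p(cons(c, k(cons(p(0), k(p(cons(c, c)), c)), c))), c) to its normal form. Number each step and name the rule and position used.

p(0)

1. k(p(cons(c, k(cons(p(0), k(p(cons(c, c)), c)), c))), c)  →  k(cons(p(0), k(p(cons(c, c)), c)), c)   [R6 at ε]
2. k(cons(p(0), k(p(cons(c, c)), c)), c)  →  k(cons(p(0), c), c)   [R6 at 1.2]
3. k(cons(p(0), c), c)  →  p(0)   [R5 at ε]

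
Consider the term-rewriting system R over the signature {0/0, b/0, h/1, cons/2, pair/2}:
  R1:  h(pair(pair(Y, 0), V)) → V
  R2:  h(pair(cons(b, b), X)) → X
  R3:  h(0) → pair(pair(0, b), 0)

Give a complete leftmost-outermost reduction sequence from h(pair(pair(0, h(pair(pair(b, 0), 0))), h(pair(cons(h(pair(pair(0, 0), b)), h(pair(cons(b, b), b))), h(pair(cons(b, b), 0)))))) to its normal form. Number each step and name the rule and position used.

0

1. h(pair(pair(0, h(pair(pair(b, 0), 0))), h(pair(cons(h(pair(pair(0, 0), b)), h(pair(cons(b, b), b))), h(pair(cons(b, b), 0))))))  →  h(pair(pair(0, 0), h(pair(cons(h(pair(pair(0, 0), b)), h(pair(cons(b, b), b))), h(pair(cons(b, b), 0))))))   [R1 at 1.1.2]
2. h(pair(pair(0, 0), h(pair(cons(h(pair(pair(0, 0), b)), h(pair(cons(b, b), b))), h(pair(cons(b, b), 0))))))  →  h(pair(cons(h(pair(pair(0, 0), b)), h(pair(cons(b, b), b))), h(pair(cons(b, b), 0))))   [R1 at ε]
3. h(pair(cons(h(pair(pair(0, 0), b)), h(pair(cons(b, b), b))), h(pair(cons(b, b), 0))))  →  h(pair(cons(b, h(pair(cons(b, b), b))), h(pair(cons(b, b), 0))))   [R1 at 1.1.1]
4. h(pair(cons(b, h(pair(cons(b, b), b))), h(pair(cons(b, b), 0))))  →  h(pair(cons(b, b), h(pair(cons(b, b), 0))))   [R2 at 1.1.2]
5. h(pair(cons(b, b), h(pair(cons(b, b), 0))))  →  h(pair(cons(b, b), 0))   [R2 at ε]
6. h(pair(cons(b, b), 0))  →  0   [R2 at ε]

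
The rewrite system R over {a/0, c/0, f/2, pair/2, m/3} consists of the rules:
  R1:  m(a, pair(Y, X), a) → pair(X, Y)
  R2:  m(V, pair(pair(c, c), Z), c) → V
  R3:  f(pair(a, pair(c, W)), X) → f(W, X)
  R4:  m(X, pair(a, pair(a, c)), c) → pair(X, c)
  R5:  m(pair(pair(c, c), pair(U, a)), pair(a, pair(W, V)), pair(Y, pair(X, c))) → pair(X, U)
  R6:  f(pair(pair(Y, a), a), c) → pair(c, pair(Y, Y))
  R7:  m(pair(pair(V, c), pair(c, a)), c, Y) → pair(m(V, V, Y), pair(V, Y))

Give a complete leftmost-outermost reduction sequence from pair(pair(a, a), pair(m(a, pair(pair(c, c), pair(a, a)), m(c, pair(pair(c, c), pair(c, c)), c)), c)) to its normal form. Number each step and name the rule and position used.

1. pair(pair(a, a), pair(m(a, pair(pair(c, c), pair(a, a)), m(c, pair(pair(c, c), pair(c, c)), c)), c))  →  pair(pair(a, a), pair(m(a, pair(pair(c, c), pair(a, a)), c), c))   [R2 at 2.1.3]
2. pair(pair(a, a), pair(m(a, pair(pair(c, c), pair(a, a)), c), c))  →  pair(pair(a, a), pair(a, c))   [R2 at 2.1]

pair(pair(a, a), pair(a, c))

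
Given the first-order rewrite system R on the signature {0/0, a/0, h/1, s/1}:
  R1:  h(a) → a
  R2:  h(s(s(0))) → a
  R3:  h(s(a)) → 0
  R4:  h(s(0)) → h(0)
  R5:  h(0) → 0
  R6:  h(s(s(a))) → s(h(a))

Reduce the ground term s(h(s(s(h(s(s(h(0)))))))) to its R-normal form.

1. s(h(s(s(h(s(s(h(0))))))))  →  s(h(s(s(h(s(s(0)))))))   [R5 at 1.1.1.1.1.1.1]
2. s(h(s(s(h(s(s(0)))))))  →  s(h(s(s(a))))   [R2 at 1.1.1.1]
3. s(h(s(s(a))))  →  s(s(h(a)))   [R6 at 1]
4. s(s(h(a)))  →  s(s(a))   [R1 at 1.1]

s(s(a))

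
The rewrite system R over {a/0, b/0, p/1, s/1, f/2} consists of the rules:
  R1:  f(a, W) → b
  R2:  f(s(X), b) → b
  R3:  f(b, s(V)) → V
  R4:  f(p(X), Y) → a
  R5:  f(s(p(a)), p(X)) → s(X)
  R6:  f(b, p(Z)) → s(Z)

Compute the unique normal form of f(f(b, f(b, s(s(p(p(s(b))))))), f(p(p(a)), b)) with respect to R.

a

1. f(f(b, f(b, s(s(p(p(s(b))))))), f(p(p(a)), b))  →  f(f(b, s(p(p(s(b))))), f(p(p(a)), b))   [R3 at 1.2]
2. f(f(b, s(p(p(s(b))))), f(p(p(a)), b))  →  f(p(p(s(b))), f(p(p(a)), b))   [R3 at 1]
3. f(p(p(s(b))), f(p(p(a)), b))  →  a   [R4 at ε]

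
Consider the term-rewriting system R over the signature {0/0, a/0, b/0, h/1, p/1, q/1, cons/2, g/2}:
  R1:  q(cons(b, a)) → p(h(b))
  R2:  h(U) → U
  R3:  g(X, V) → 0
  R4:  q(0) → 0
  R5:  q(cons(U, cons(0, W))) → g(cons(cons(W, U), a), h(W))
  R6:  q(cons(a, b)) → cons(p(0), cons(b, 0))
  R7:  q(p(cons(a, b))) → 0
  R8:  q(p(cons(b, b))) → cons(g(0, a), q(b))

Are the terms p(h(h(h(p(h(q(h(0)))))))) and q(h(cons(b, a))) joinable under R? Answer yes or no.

Reduce t₁ = p(h(h(h(p(h(q(h(0)))))))):
1. p(h(h(h(p(h(q(h(0))))))))  →  p(h(h(p(h(q(h(0)))))))   [R2 at 1]
2. p(h(h(p(h(q(h(0)))))))  →  p(h(p(h(q(h(0))))))   [R2 at 1]
3. p(h(p(h(q(h(0))))))  →  p(p(h(q(h(0)))))   [R2 at 1]
4. p(p(h(q(h(0)))))  →  p(p(q(h(0))))   [R2 at 1.1]
5. p(p(q(h(0))))  →  p(p(q(0)))   [R2 at 1.1.1]
6. p(p(q(0)))  →  p(p(0))   [R4 at 1.1]

Reduce t₂ = q(h(cons(b, a))):
1. q(h(cons(b, a)))  →  q(cons(b, a))   [R2 at 1]
2. q(cons(b, a))  →  p(h(b))   [R1 at ε]
3. p(h(b))  →  p(b)   [R2 at 1]

no — NF(t₁) = p(p(0)), NF(t₂) = p(b)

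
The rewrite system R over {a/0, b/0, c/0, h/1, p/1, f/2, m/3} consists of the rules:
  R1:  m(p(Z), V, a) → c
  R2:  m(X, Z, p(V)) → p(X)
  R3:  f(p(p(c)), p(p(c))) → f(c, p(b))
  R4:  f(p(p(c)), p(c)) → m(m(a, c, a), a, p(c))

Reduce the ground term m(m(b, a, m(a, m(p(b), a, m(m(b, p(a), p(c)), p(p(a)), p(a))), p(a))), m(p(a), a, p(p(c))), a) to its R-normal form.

c

1. m(m(b, a, m(a, m(p(b), a, m(m(b, p(a), p(c)), p(p(a)), p(a))), p(a))), m(p(a), a, p(p(c))), a)  →  m(m(b, a, p(a)), m(p(a), a, p(p(c))), a)   [R2 at 1.3]
2. m(m(b, a, p(a)), m(p(a), a, p(p(c))), a)  →  m(p(b), m(p(a), a, p(p(c))), a)   [R2 at 1]
3. m(p(b), m(p(a), a, p(p(c))), a)  →  c   [R1 at ε]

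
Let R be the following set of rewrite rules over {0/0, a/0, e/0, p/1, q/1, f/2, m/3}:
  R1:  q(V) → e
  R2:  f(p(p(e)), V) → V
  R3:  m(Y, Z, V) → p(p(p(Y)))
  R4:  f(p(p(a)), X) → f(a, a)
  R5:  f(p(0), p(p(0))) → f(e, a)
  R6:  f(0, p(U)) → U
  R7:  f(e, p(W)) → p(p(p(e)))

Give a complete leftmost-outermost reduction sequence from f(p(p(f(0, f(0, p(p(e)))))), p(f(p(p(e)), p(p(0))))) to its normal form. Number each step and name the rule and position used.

1. f(p(p(f(0, f(0, p(p(e)))))), p(f(p(p(e)), p(p(0)))))  →  f(p(p(f(0, p(e)))), p(f(p(p(e)), p(p(0)))))   [R6 at 1.1.1.2]
2. f(p(p(f(0, p(e)))), p(f(p(p(e)), p(p(0)))))  →  f(p(p(e)), p(f(p(p(e)), p(p(0)))))   [R6 at 1.1.1]
3. f(p(p(e)), p(f(p(p(e)), p(p(0)))))  →  p(f(p(p(e)), p(p(0))))   [R2 at ε]
4. p(f(p(p(e)), p(p(0))))  →  p(p(p(0)))   [R2 at 1]

p(p(p(0)))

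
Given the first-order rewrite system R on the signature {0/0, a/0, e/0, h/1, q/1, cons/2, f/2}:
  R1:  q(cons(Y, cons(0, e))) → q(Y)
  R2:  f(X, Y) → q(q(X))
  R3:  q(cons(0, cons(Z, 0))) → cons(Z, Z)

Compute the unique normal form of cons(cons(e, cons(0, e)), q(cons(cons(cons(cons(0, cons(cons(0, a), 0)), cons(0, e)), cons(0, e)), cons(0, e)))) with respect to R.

1. cons(cons(e, cons(0, e)), q(cons(cons(cons(cons(0, cons(cons(0, a), 0)), cons(0, e)), cons(0, e)), cons(0, e))))  →  cons(cons(e, cons(0, e)), q(cons(cons(cons(0, cons(cons(0, a), 0)), cons(0, e)), cons(0, e))))   [R1 at 2]
2. cons(cons(e, cons(0, e)), q(cons(cons(cons(0, cons(cons(0, a), 0)), cons(0, e)), cons(0, e))))  →  cons(cons(e, cons(0, e)), q(cons(cons(0, cons(cons(0, a), 0)), cons(0, e))))   [R1 at 2]
3. cons(cons(e, cons(0, e)), q(cons(cons(0, cons(cons(0, a), 0)), cons(0, e))))  →  cons(cons(e, cons(0, e)), q(cons(0, cons(cons(0, a), 0))))   [R1 at 2]
4. cons(cons(e, cons(0, e)), q(cons(0, cons(cons(0, a), 0))))  →  cons(cons(e, cons(0, e)), cons(cons(0, a), cons(0, a)))   [R3 at 2]

cons(cons(e, cons(0, e)), cons(cons(0, a), cons(0, a)))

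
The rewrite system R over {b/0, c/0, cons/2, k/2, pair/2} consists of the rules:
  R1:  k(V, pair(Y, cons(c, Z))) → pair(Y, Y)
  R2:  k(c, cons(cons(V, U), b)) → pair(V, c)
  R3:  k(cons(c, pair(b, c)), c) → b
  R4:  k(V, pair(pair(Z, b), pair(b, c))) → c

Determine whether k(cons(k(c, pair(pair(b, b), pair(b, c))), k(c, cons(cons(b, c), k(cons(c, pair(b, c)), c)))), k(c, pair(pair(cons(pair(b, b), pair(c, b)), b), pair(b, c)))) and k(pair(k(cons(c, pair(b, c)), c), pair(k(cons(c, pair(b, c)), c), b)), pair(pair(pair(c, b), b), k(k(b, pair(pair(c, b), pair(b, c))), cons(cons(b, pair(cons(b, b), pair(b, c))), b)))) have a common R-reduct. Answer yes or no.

no — NF(t₁) = b, NF(t₂) = c

Reduce t₁ = k(cons(k(c, pair(pair(b, b), pair(b, c))), k(c, cons(cons(b, c), k(cons(c, pair(b, c)), c)))), k(c, pair(pair(cons(pair(b, b), pair(c, b)), b), pair(b, c)))):
1. k(cons(k(c, pair(pair(b, b), pair(b, c))), k(c, cons(cons(b, c), k(cons(c, pair(b, c)), c)))), k(c, pair(pair(cons(pair(b, b), pair(c, b)), b), pair(b, c))))  →  k(cons(c, k(c, cons(cons(b, c), k(cons(c, pair(b, c)), c)))), k(c, pair(pair(cons(pair(b, b), pair(c, b)), b), pair(b, c))))   [R4 at 1.1]
2. k(cons(c, k(c, cons(cons(b, c), k(cons(c, pair(b, c)), c)))), k(c, pair(pair(cons(pair(b, b), pair(c, b)), b), pair(b, c))))  →  k(cons(c, k(c, cons(cons(b, c), b))), k(c, pair(pair(cons(pair(b, b), pair(c, b)), b), pair(b, c))))   [R3 at 1.2.2.2]
3. k(cons(c, k(c, cons(cons(b, c), b))), k(c, pair(pair(cons(pair(b, b), pair(c, b)), b), pair(b, c))))  →  k(cons(c, pair(b, c)), k(c, pair(pair(cons(pair(b, b), pair(c, b)), b), pair(b, c))))   [R2 at 1.2]
4. k(cons(c, pair(b, c)), k(c, pair(pair(cons(pair(b, b), pair(c, b)), b), pair(b, c))))  →  k(cons(c, pair(b, c)), c)   [R4 at 2]
5. k(cons(c, pair(b, c)), c)  →  b   [R3 at ε]

Reduce t₂ = k(pair(k(cons(c, pair(b, c)), c), pair(k(cons(c, pair(b, c)), c), b)), pair(pair(pair(c, b), b), k(k(b, pair(pair(c, b), pair(b, c))), cons(cons(b, pair(cons(b, b), pair(b, c))), b)))):
1. k(pair(k(cons(c, pair(b, c)), c), pair(k(cons(c, pair(b, c)), c), b)), pair(pair(pair(c, b), b), k(k(b, pair(pair(c, b), pair(b, c))), cons(cons(b, pair(cons(b, b), pair(b, c))), b))))  →  k(pair(b, pair(k(cons(c, pair(b, c)), c), b)), pair(pair(pair(c, b), b), k(k(b, pair(pair(c, b), pair(b, c))), cons(cons(b, pair(cons(b, b), pair(b, c))), b))))   [R3 at 1.1]
2. k(pair(b, pair(k(cons(c, pair(b, c)), c), b)), pair(pair(pair(c, b), b), k(k(b, pair(pair(c, b), pair(b, c))), cons(cons(b, pair(cons(b, b), pair(b, c))), b))))  →  k(pair(b, pair(b, b)), pair(pair(pair(c, b), b), k(k(b, pair(pair(c, b), pair(b, c))), cons(cons(b, pair(cons(b, b), pair(b, c))), b))))   [R3 at 1.2.1]
3. k(pair(b, pair(b, b)), pair(pair(pair(c, b), b), k(k(b, pair(pair(c, b), pair(b, c))), cons(cons(b, pair(cons(b, b), pair(b, c))), b))))  →  k(pair(b, pair(b, b)), pair(pair(pair(c, b), b), k(c, cons(cons(b, pair(cons(b, b), pair(b, c))), b))))   [R4 at 2.2.1]
4. k(pair(b, pair(b, b)), pair(pair(pair(c, b), b), k(c, cons(cons(b, pair(cons(b, b), pair(b, c))), b))))  →  k(pair(b, pair(b, b)), pair(pair(pair(c, b), b), pair(b, c)))   [R2 at 2.2]
5. k(pair(b, pair(b, b)), pair(pair(pair(c, b), b), pair(b, c)))  →  c   [R4 at ε]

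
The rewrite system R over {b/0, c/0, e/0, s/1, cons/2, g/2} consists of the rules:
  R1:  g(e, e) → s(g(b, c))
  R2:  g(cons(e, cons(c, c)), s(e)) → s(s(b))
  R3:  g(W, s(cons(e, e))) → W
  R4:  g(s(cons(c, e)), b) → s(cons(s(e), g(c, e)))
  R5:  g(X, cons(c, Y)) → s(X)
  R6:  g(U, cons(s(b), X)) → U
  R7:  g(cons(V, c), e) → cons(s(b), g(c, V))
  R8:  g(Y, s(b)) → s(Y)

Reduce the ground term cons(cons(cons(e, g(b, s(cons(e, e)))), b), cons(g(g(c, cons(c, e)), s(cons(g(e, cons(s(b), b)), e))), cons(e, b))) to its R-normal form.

1. cons(cons(cons(e, g(b, s(cons(e, e)))), b), cons(g(g(c, cons(c, e)), s(cons(g(e, cons(s(b), b)), e))), cons(e, b)))  →  cons(cons(cons(e, b), b), cons(g(g(c, cons(c, e)), s(cons(g(e, cons(s(b), b)), e))), cons(e, b)))   [R3 at 1.1.2]
2. cons(cons(cons(e, b), b), cons(g(g(c, cons(c, e)), s(cons(g(e, cons(s(b), b)), e))), cons(e, b)))  →  cons(cons(cons(e, b), b), cons(g(s(c), s(cons(g(e, cons(s(b), b)), e))), cons(e, b)))   [R5 at 2.1.1]
3. cons(cons(cons(e, b), b), cons(g(s(c), s(cons(g(e, cons(s(b), b)), e))), cons(e, b)))  →  cons(cons(cons(e, b), b), cons(g(s(c), s(cons(e, e))), cons(e, b)))   [R6 at 2.1.2.1.1]
4. cons(cons(cons(e, b), b), cons(g(s(c), s(cons(e, e))), cons(e, b)))  →  cons(cons(cons(e, b), b), cons(s(c), cons(e, b)))   [R3 at 2.1]

cons(cons(cons(e, b), b), cons(s(c), cons(e, b)))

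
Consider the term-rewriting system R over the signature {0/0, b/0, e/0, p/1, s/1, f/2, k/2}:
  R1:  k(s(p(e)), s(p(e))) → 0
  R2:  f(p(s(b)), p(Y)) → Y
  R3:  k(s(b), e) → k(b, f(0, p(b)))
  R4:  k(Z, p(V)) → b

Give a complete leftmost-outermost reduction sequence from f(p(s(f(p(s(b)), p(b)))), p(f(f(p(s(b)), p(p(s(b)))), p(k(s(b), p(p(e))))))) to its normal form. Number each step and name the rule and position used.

b

1. f(p(s(f(p(s(b)), p(b)))), p(f(f(p(s(b)), p(p(s(b)))), p(k(s(b), p(p(e)))))))  →  f(p(s(b)), p(f(f(p(s(b)), p(p(s(b)))), p(k(s(b), p(p(e)))))))   [R2 at 1.1.1]
2. f(p(s(b)), p(f(f(p(s(b)), p(p(s(b)))), p(k(s(b), p(p(e)))))))  →  f(f(p(s(b)), p(p(s(b)))), p(k(s(b), p(p(e)))))   [R2 at ε]
3. f(f(p(s(b)), p(p(s(b)))), p(k(s(b), p(p(e)))))  →  f(p(s(b)), p(k(s(b), p(p(e)))))   [R2 at 1]
4. f(p(s(b)), p(k(s(b), p(p(e)))))  →  k(s(b), p(p(e)))   [R2 at ε]
5. k(s(b), p(p(e)))  →  b   [R4 at ε]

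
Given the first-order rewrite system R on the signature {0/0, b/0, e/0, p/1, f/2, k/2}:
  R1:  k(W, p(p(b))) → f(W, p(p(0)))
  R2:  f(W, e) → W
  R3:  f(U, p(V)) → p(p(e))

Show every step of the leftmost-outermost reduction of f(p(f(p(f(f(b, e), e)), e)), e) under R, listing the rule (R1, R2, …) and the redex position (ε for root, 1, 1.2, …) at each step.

1. f(p(f(p(f(f(b, e), e)), e)), e)  →  p(f(p(f(f(b, e), e)), e))   [R2 at ε]
2. p(f(p(f(f(b, e), e)), e))  →  p(p(f(f(b, e), e)))   [R2 at 1]
3. p(p(f(f(b, e), e)))  →  p(p(f(b, e)))   [R2 at 1.1]
4. p(p(f(b, e)))  →  p(p(b))   [R2 at 1.1]

p(p(b))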